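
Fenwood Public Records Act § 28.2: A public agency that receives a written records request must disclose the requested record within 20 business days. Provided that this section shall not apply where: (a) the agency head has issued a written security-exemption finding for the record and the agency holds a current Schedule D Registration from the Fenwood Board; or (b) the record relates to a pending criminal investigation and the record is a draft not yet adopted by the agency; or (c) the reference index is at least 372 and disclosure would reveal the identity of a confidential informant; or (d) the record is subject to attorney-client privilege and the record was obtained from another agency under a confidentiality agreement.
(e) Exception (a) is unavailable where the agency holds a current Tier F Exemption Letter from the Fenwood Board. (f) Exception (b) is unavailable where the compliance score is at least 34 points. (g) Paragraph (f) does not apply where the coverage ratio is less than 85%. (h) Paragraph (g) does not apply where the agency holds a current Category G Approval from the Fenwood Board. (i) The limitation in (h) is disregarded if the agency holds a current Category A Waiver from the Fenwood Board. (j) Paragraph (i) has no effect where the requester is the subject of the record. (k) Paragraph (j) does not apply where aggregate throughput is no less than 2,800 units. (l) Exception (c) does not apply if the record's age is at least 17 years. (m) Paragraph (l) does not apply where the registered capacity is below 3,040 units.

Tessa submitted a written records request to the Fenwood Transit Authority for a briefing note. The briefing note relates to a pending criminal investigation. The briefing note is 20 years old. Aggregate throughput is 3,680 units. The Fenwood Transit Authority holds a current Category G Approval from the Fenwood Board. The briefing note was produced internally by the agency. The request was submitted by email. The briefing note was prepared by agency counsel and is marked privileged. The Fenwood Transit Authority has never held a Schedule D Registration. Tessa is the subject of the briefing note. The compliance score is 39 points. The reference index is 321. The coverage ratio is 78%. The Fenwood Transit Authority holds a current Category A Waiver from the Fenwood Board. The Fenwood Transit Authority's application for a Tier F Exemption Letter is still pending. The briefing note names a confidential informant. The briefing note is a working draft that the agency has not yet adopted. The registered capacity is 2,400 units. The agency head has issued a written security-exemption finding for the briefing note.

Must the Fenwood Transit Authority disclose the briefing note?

No — exception (b) applies; the Fenwood Transit Authority is not required to disclose the briefing note.

Exception (a) does not apply: no current Schedule D Registration is held.
Exception (b)'s conditions are all satisfied: the briefing note relates to a pending investigation; the briefing note is an unadopted draft. Under paragraphs (f)–(k): (f) would limit (b) — the compliance score is 39 points, meeting the 34 points threshold — but (g) sets (f) aside: (g) is engaged — the coverage ratio is 78%, less than the 85% limit. (h) would limit (g) — a current Category G Approval is held — but (i) sets (h) aside: (i) operates against (h): a current Category A Waiver is held. (j) is triggered (Tessa is the subject of the briefing note), but yields to (k): (k) operates against (j): aggregate throughput is 3,680 units, meeting the 2,800 units threshold. Exception (b) stands.
Exception (c) requires that the reference index is at least 372; but the reference index is 321, short of 372, so (c) is unavailable.
Exception (d) does not apply: the briefing note was produced internally.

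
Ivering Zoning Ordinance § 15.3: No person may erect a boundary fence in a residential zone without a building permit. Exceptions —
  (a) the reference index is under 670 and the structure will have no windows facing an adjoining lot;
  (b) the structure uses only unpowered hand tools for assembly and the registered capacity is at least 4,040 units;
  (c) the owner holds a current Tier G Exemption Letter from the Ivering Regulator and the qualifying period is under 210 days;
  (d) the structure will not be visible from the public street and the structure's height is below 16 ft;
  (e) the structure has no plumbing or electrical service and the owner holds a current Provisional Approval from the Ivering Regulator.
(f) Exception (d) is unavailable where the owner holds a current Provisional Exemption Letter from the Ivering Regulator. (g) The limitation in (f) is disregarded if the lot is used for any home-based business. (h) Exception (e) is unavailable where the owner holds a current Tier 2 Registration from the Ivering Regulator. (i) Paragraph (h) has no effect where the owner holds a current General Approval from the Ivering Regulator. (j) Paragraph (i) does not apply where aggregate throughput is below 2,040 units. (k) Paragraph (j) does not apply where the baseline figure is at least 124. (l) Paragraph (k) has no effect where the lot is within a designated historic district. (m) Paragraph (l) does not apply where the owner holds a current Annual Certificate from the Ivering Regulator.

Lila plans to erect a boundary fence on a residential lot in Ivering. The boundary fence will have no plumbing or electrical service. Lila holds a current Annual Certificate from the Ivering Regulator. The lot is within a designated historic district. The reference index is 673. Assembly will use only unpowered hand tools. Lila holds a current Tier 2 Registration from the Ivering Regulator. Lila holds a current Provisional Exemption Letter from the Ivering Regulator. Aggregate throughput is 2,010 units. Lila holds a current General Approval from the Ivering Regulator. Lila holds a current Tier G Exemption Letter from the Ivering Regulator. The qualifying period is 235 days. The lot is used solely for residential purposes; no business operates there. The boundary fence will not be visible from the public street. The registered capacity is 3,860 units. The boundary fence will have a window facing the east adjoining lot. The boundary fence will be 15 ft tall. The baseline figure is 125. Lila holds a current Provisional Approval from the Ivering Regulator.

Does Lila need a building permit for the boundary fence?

Exception (a) fails — the reference index is 673, not under 670.
Exception (b) requires that the registered capacity is at least 4,040 units; but the registered capacity is 3,860 units, short of 4,040 units, so (b) is unavailable.
Exception (c) fails — the qualifying period is 235 days, not under 210 days.
Exception (d)'s conditions are all satisfied: the structure will not be visible from the street; the structure's height is 15 ft, below the 16 ft limit. But: (f) operates against (d): a current Provisional Exemption Letter is held. (g) is inapplicable (the lot is solely residential), so (f) stands. (d) is therefore removed.
All of (e)'s requirements are met (there is no plumbing or electrical service; a current Provisional Approval is held). Applying paragraphs (h)–(m): (h) would limit (e) — a current Tier 2 Registration is held — but (i) sets (h) aside: (i) is engaged — a current General Approval is held. (j) is engaged (aggregate throughput is 2,010 units, below the 2,040 units limit), but is overridden by (k): (k) operates — the baseline figure is 125, meeting the 124 threshold. (l) applies (the lot is in a historic district), but is itself disapplied by (m): (m) operates against (l): a current Annual Certificate is held. Exception (e) stands.

No — exception (e) applies; Lila does not need a building permit.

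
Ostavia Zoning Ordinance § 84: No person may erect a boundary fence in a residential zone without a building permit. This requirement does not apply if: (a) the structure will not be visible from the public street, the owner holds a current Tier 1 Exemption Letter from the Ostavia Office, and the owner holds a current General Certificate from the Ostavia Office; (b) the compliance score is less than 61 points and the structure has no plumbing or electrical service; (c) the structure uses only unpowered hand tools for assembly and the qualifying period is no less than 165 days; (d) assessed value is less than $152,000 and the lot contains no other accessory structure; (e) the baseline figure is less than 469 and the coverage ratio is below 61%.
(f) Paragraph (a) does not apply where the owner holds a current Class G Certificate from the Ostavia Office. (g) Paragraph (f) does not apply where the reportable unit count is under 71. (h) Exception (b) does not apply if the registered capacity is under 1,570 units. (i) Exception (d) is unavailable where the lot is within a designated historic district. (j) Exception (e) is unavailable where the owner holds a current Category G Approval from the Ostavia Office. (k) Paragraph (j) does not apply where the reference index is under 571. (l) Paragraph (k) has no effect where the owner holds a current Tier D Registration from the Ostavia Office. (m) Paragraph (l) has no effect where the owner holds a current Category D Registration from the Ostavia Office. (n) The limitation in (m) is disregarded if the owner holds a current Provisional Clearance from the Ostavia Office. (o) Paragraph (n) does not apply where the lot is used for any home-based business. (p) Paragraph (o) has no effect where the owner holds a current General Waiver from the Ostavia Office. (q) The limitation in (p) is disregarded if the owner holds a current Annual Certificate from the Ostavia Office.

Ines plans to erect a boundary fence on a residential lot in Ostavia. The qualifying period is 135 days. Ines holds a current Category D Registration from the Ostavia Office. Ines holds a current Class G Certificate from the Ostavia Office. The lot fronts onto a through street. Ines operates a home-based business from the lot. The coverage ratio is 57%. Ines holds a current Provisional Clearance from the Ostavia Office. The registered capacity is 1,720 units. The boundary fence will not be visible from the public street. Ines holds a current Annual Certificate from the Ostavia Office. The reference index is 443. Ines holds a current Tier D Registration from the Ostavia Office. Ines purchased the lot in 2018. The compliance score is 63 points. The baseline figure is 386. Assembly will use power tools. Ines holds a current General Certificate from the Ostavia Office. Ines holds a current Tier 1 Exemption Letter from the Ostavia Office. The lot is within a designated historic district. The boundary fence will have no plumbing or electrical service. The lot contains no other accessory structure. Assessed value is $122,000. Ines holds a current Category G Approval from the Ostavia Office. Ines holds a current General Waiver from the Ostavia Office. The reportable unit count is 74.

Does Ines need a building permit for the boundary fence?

Exception (a): the structure will not be visible from the street; a current Tier 1 Exemption Letter is held; a current General Certificate is held — every condition holds. But: (f) operates against (a): a current Class G Certificate is held. (g) is not triggered (the reportable unit count is 74, not under 71), so (f) stands. So (a) is unavailable.
Exception (b) requires that the compliance score is less than 61 points; but the compliance score is 63 points, not less than 61 points, so (b) is unavailable.
Exception (c) does not apply: assembly uses power tools.
Exception (d) is satisfied on its face — assessed value is $122,000, less than the $152,000 limit; the lot has no other accessory structure. But: (i) applies — the lot is in a historic district. (d) is therefore removed.
All of (e)'s requirements are met (the baseline figure is 386, less than the 469 limit; the coverage ratio is 57%, below the 61% limit). Under paragraphs (j)–(q): (j) would limit (e) — a current Category G Approval is held — but (k) sets (j) aside: (k) applies — the reference index is 443, under the 571 limit. (l) would limit (k) — a current Tier D Registration is held — but (m) sets (l) aside: (m) is engaged — a current Category D Registration is held. (n) is engaged (a current Provisional Clearance is held), but is set aside by (o): (o) applies — a home-based business operates on the lot. (p) is triggered (a current General Waiver is held), but is displaced by (q): (q) operates against (p): a current Annual Certificate is held. (e) remains available.

No — exception (e) applies; Ines does not need a building permit.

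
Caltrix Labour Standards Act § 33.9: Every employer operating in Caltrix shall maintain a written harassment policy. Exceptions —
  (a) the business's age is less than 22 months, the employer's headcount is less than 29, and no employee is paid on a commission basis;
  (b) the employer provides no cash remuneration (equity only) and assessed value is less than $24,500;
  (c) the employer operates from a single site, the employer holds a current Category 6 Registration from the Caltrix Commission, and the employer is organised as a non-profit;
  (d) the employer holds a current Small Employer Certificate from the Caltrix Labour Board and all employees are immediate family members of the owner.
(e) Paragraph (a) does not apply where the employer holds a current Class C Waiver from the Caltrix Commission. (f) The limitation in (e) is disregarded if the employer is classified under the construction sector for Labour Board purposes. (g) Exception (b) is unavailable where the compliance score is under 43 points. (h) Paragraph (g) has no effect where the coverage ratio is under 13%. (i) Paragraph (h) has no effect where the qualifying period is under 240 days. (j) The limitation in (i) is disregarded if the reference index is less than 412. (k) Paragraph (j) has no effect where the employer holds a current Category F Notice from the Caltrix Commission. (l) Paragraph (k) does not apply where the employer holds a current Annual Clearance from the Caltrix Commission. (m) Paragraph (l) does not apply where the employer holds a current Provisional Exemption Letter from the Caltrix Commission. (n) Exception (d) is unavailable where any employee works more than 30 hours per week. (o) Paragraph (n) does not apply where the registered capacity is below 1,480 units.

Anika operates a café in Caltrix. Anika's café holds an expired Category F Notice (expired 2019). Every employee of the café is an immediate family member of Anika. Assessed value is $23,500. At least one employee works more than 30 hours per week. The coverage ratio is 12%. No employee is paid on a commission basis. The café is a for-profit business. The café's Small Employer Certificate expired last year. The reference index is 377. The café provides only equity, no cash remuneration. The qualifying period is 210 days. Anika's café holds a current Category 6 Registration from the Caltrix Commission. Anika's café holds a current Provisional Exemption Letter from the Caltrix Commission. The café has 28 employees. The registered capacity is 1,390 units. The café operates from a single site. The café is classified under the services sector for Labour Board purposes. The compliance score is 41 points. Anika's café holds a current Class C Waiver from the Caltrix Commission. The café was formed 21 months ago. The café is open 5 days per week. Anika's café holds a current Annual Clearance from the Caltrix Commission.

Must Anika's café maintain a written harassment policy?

Exception (a) is satisfied on its face — the business's age is 21 months, less than the 22 months limit; the employer's headcount is 28, less than the 29 limit; no employee is paid on commission. But applying paragraphs (e)–(f): (e) operates against (a): a current Class C Waiver is held. (f) is inapplicable (the café is classified under the services sector), so (e) stands. (a) is therefore removed.
Exception (b)'s conditions are all satisfied: remuneration is equity-only; assessed value is $23,500, less than the $24,500 limit. As to paragraphs (g)–(m): (g) is engaged (the compliance score is 41 points, under the 43 points limit), but yields to (h): (h) operates against (g): the coverage ratio is 12%, under the 13% limit. (i) would limit (h) — the qualifying period is 210 days, under the 240 days limit — but (j) sets (i) aside: (j) operates against (i): the reference index is 377, less than the 412 limit. (k), which would lift (j), does not operate here — no current Category F Notice is held. Exception (b) stands.
Exception (c) does not apply: the employer is for-profit.
Exception (d) does not apply: the Small Employer Certificate has expired.

No — exception (b) applies; Anika's café is not required to maintain a written harassment policy.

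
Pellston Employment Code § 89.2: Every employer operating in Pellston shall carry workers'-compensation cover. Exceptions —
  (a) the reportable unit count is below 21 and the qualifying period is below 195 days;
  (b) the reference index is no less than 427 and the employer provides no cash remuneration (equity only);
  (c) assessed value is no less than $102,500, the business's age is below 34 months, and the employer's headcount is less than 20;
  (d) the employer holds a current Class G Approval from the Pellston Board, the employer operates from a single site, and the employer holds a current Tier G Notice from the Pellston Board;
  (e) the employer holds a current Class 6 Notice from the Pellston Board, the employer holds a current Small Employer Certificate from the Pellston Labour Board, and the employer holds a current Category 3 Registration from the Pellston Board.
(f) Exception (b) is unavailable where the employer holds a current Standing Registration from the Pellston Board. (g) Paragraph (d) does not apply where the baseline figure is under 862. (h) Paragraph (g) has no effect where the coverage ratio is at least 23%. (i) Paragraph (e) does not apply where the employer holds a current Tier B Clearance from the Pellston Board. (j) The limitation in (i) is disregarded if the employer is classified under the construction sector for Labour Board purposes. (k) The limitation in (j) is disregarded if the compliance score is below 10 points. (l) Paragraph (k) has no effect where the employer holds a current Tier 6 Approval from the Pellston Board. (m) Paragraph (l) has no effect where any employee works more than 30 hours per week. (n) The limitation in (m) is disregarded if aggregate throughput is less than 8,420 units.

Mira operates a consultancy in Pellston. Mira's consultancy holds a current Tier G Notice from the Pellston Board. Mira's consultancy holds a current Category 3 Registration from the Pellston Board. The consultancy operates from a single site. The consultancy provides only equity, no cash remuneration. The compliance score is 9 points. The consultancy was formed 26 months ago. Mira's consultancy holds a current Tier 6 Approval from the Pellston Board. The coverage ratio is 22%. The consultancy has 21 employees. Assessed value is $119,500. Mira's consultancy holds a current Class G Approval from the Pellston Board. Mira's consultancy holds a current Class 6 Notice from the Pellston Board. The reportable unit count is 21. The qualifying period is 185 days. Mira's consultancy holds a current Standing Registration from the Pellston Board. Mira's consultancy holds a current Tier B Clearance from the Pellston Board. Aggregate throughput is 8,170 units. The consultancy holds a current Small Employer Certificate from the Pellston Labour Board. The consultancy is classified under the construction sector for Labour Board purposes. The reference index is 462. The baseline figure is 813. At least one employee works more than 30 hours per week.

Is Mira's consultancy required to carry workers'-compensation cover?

No — exception (e) applies; Mira's consultancy is not required to carry workers'-compensation cover.

Exception (a) does not apply: the reportable unit count is 21, not below 21.
Exception (b)'s conditions are all satisfied: the reference index is 462, meeting the 427 threshold; remuneration is equity-only. But: (f) operates against (b): a current Standing Registration is held. So (b) is unavailable.
Exception (c) does not apply: the employer's headcount is 21, not less than 20.
Exception (d) is satisfied on its face — a current Class G Approval is held; the employer operates from a single site; a current Tier G Notice is held. But: (g) operates against (d): the baseline figure is 813, under the 862 limit. (h) does not operate here (the coverage ratio is 22%, short of 23%), so (g) stands. (d) is therefore removed.
Exception (e): a current Class 6 Notice is held; a current Small Employer Certificate is held; a current Category 3 Registration is held — every condition holds. Under paragraphs (i)–(n): (i) is engaged (a current Tier B Clearance is held), but is displaced by (j): (j) operates against (i): the consultancy is classified under the construction sector. (k) is triggered (the compliance score is 9 points, below the 10 points limit), but is overridden by (l): (l) is triggered — a current Tier 6 Approval is held. (m) applies (at least one employee exceeds 30 hours/week), but is overridden by (n): (n) operates against (m): aggregate throughput is 8,170 units, less than the 8,420 units limit. Exception (e) stands.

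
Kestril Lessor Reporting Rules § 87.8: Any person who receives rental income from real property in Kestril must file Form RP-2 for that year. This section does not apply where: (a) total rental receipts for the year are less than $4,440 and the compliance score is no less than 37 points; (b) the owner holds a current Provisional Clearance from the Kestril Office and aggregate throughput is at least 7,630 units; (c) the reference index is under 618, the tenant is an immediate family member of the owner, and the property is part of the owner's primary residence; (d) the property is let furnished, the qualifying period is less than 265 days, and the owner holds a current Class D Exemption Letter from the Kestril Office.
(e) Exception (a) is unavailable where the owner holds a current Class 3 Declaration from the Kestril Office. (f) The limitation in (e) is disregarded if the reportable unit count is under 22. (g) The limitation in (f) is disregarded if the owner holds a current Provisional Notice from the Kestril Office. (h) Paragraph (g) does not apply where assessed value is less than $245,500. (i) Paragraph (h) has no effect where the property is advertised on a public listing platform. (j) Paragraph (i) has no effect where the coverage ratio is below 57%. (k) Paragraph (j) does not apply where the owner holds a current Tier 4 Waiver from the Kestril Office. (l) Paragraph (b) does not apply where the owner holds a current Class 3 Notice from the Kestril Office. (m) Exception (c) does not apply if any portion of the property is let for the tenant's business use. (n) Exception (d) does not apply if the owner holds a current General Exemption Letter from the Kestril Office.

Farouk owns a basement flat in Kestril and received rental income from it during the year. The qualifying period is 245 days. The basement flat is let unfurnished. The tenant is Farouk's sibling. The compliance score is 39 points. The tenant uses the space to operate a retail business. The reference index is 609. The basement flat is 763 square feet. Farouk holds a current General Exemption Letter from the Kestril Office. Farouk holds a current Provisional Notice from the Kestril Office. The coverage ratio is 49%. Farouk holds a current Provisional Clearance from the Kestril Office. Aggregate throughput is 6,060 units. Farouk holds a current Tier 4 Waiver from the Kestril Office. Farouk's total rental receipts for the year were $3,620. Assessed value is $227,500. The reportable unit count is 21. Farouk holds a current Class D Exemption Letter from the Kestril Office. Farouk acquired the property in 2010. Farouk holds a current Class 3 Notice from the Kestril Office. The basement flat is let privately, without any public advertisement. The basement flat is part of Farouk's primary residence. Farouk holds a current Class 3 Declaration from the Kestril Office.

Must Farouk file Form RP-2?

All of (a)'s requirements are met (total rental receipts for the year are $3,620, less than the $4,440 limit; the compliance score is 39 points, meeting the 37 points threshold). Applying paragraphs (e)–(k): (e) would limit (a) — a current Class 3 Declaration is held — but (f) sets (e) aside: (f) operates — the reportable unit count is 21, under the 22 limit. (g) would limit (f) — a current Provisional Notice is held — but (h) sets (g) aside: (h) applies — assessed value is $227,500, less than the $245,500 limit. (i) does not operate here (the property is let privately without advertisement), so (h) stands. (a) remains available.
Exception (b) does not apply: aggregate throughput is 6,060 units, short of 7,630 units.
Exception (c)'s conditions are all satisfied: the reference index is 609, under the 618 limit; the tenant is an immediate family member; the basement flat is part of the primary residence. But applying paragraph (m): (m) operates against (c): the space is let for business use. (c) is therefore removed.
Exception (d) does not apply: the property is let unfurnished.

No — exception (a) applies; Farouk is not required to file Form RP-2.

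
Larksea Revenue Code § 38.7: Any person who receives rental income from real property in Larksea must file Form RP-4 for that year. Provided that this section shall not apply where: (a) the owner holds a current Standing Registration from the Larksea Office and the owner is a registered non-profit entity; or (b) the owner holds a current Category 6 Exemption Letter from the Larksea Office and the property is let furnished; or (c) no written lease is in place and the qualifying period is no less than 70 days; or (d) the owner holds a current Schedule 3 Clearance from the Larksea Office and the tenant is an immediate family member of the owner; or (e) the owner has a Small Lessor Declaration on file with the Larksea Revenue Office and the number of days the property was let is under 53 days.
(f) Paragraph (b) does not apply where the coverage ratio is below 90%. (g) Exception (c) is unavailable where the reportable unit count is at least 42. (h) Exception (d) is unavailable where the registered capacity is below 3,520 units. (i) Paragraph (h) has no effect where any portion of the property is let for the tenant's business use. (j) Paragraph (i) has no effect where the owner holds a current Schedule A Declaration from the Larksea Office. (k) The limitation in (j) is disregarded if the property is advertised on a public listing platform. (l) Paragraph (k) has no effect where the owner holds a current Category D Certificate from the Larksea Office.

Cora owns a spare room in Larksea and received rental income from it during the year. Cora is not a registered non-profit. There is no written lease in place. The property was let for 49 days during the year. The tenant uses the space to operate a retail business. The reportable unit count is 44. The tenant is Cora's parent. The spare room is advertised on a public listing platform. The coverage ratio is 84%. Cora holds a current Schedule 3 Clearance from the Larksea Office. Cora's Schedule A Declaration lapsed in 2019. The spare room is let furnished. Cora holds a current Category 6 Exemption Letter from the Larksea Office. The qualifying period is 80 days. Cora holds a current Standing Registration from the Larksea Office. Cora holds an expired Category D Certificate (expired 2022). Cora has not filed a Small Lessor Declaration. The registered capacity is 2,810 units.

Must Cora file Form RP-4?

No — exception (d) applies; Cora is not required to file Form RP-4.

Exception (a) requires that the owner is a registered non-profit entity; but Cora is not a registered non-profit, so (a) is unavailable.
All of (b)'s requirements are met (a current Category 6 Exemption Letter is held; the property is let furnished). Turning to paragraph (f): (f) operates against (b): the coverage ratio is 84%, below the 90% limit. (b) is therefore removed.
Exception (c)'s conditions are all satisfied: there is no written lease; the qualifying period is 80 days, meeting the 70 days threshold. However, paragraph (g) must be considered: (g) operates against (c): the reportable unit count is 44, meeting the 42 threshold. (c) is therefore removed.
Exception (d): a current Schedule 3 Clearance is held; the tenant is an immediate family member — every condition holds. As to paragraphs (h)–(l): (h) applies (the registered capacity is 2,810 units, below the 3,520 units limit), but is set aside by (i): (i) operates against (h): the space is let for business use. (j) is not engaged (the Schedule A Declaration is not current), so (i) stands. Exception (d) stands.
Exception (e) does not apply: no Small Lessor Declaration is on file.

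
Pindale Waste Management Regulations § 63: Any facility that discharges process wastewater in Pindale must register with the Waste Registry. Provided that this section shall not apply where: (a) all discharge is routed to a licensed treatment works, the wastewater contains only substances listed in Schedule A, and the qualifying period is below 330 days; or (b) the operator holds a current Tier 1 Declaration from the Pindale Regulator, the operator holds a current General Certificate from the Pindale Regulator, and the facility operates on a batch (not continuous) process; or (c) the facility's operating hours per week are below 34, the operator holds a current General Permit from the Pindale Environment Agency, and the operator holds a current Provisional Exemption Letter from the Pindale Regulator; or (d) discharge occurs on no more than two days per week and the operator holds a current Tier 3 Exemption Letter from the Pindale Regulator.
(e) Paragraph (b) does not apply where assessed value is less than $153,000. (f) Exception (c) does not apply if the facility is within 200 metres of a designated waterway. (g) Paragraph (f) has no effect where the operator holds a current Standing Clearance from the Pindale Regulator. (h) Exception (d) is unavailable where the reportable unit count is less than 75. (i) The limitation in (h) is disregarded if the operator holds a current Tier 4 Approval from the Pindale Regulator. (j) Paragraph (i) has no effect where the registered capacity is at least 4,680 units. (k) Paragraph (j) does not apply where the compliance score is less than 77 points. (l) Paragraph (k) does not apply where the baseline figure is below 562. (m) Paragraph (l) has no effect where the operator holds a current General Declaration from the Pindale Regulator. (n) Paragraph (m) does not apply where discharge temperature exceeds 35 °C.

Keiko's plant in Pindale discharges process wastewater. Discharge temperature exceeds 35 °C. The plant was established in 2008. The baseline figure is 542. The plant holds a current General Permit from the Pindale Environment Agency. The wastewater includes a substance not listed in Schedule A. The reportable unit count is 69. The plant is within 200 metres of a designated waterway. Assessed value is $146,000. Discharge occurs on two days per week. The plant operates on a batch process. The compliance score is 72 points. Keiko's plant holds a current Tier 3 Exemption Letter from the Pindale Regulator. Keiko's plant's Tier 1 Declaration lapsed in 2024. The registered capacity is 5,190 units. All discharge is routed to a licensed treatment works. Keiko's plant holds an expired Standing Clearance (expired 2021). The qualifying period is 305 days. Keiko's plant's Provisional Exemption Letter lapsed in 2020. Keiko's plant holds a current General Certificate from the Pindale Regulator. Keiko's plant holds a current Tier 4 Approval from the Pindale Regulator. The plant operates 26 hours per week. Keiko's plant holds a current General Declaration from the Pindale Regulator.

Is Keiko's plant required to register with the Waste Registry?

Yes — Keiko's plant must register with the Waste Registry.

Exception (a) fails — the wastewater includes a non-Schedule-A substance.
Exception (b) fails — no current Tier 1 Declaration is held.
Exception (c) requires that the operator holds a current Provisional Exemption Letter from the Pindale Regulator; but no current Provisional Exemption Letter is held, so (c) is unavailable.
Exception (d) is satisfied on its face — discharge occurs on no more than two days per week; a current Tier 3 Exemption Letter is held. But applying paragraphs (h)–(n): (h) is engaged — the reportable unit count is 69, less than the 75 limit. (i) operates (a current Tier 4 Approval is held), but is overridden by (j): (j) operates — the registered capacity is 5,190 units, meeting the 4,680 units threshold. (k) applies (the compliance score is 72 points, less than the 77 points limit), but is itself disapplied by (l): (l) operates against (k): the baseline figure is 542, below the 562 limit. (m) operates (a current General Declaration is held), but is displaced by (n): (n) is triggered — discharge temperature exceeds 35 °C. Exception (d) does not apply.
Every exception is unavailable, so the rule governs.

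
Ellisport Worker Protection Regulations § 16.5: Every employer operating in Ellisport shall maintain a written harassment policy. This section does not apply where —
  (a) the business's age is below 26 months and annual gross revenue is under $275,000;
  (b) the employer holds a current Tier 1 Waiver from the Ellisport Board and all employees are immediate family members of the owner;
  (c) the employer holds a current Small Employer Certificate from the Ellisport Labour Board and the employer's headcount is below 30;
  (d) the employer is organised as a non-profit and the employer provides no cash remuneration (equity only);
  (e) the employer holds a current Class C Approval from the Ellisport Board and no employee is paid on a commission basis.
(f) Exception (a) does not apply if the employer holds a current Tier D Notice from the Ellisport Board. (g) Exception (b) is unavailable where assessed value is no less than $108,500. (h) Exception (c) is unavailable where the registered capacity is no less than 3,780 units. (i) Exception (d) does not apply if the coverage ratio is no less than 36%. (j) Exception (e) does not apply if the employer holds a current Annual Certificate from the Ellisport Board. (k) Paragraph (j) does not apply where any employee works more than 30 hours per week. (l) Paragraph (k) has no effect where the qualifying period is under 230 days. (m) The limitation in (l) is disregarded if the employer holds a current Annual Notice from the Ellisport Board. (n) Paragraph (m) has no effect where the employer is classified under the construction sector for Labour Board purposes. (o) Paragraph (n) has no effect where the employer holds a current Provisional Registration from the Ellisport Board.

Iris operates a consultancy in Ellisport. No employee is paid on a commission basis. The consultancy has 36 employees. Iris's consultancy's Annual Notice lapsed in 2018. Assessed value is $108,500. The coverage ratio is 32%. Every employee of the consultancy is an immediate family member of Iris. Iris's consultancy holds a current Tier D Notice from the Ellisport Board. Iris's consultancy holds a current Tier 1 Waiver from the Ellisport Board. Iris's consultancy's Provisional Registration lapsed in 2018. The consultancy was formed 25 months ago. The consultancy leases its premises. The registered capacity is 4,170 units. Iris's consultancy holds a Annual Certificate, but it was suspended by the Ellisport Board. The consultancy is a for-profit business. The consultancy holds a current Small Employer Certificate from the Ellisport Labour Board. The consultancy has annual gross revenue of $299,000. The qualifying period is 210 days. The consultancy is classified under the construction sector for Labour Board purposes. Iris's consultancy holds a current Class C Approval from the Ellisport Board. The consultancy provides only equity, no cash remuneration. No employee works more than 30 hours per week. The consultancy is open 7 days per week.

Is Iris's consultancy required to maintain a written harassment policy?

Exception (a) fails — annual gross revenue is $299,000, not under $275,000.
Exception (b) is satisfied on its face — a current Tier 1 Waiver is held; every employee is an immediate family member. But applying paragraph (g): (g) is triggered — assessed value is $108,500, meeting the $108,500 threshold. So (b) is unavailable.
Exception (c) fails — the employer's headcount is 36, not below 30.
Exception (d) does not apply: the employer is for-profit.
Exception (e): a current Class C Approval is held; no employee is paid on commission — every condition holds. Applying paragraphs (j)–(o): (j), which would limit (e), is not triggered: no current Annual Certificate is held. (e) remains available.

No — exception (e) applies; Iris's consultancy is not required to maintain a written harassment policy.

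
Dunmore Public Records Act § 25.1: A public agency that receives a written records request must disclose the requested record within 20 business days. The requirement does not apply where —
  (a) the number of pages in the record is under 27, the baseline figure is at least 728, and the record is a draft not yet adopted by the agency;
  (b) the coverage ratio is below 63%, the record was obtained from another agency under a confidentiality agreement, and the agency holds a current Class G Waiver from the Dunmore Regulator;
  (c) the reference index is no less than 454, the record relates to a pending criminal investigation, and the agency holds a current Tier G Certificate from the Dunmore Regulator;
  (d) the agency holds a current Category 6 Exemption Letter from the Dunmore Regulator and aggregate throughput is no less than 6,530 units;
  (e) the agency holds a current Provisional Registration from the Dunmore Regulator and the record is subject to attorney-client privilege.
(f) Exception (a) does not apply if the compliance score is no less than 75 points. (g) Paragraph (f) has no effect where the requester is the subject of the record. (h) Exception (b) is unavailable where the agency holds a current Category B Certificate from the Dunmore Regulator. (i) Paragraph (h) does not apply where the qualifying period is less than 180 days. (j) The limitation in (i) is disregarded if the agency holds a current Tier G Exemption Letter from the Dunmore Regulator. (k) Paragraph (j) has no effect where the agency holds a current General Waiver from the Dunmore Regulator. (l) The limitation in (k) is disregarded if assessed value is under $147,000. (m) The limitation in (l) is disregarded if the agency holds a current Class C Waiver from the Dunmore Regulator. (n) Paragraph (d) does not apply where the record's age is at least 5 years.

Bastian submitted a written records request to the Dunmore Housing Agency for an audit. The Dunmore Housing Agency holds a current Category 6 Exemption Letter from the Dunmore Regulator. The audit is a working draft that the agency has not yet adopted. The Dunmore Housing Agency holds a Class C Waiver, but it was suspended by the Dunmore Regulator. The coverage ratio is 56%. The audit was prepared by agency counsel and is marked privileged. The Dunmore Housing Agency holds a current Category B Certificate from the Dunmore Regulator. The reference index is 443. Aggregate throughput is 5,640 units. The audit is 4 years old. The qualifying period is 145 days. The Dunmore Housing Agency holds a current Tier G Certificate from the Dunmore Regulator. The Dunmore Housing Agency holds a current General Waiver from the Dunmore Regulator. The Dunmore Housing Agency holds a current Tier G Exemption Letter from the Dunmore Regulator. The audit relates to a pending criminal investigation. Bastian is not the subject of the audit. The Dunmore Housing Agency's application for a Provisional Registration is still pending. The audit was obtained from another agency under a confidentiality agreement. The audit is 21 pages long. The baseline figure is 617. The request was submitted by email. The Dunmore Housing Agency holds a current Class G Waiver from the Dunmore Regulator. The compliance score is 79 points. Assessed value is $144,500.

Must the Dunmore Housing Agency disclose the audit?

Yes — the Dunmore Housing Agency must disclose the audit.

Exception (a) fails — the baseline figure is 617, short of 728.
Exception (b): the coverage ratio is 56%, below the 63% limit; the audit was obtained under a confidentiality agreement; a current Class G Waiver is held — every condition holds. But applying paragraphs (h)–(m): (h) operates against (b): a current Category B Certificate is held. (i) applies (the qualifying period is 145 days, less than the 180 days limit), but yields to (j): (j) operates — a current Tier G Exemption Letter is held. (k) would limit (j) — a current General Waiver is held — but (l) sets (k) aside: (l) is engaged — assessed value is $144,500, under the $147,000 limit. (m) is not triggered (there is no Class C Waiver in force), so (l) stands. (b) is therefore removed.
Exception (c) does not apply: the reference index is 443, short of 454.
Exception (d) does not apply: aggregate throughput is 5,640 units, short of 6,530 units.
Exception (e) fails — there is no Provisional Registration in force.
No exception displaces § 25.1.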